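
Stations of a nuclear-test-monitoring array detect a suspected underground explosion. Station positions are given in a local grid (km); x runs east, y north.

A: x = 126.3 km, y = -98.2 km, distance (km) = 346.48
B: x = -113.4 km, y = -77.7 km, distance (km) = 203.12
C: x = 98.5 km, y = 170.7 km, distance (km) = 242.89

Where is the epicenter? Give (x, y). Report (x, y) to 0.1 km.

Circle about each station: (x − 126.3)² + (y + 98.2)² = 346.48²; (x + 113.4)² + (y + 77.7)² = 203.12²; (x − 98.5)² + (y − 170.7)² = 242.89².
Subtracting the A equation from the B and C equations removes the quadratic terms:
-479.4 x + 41.0 y = 72092.58
-55.6 x + 537.8 y = 74298.65
Solving the 2×2 system: x ≈ -139.8, y ≈ 123.7 km.
Check against A (with the unrounded x, y): √((x − 126.3)²+(y + 98.2)²) = 346.48 ≈ 346.48 km. ✓

x ≈ -139.8 km, y ≈ 123.7 km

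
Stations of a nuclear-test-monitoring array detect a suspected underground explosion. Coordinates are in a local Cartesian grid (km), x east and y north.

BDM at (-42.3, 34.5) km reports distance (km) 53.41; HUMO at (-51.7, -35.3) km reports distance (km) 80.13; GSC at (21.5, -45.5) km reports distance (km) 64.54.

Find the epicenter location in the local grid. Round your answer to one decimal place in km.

x ≈ 8.4 km, y ≈ 17.7 km

Circle about each station: (x + 42.3)² + (y − 34.5)² = 53.41²; (x + 51.7)² + (y + 35.3)² = 80.13²; (x − 21.5)² + (y + 45.5)² = 64.54².
Subtracting the BDM equation from the HUMO and GSC equations removes the quadratic terms:
-18.8 x − 139.6 y = -2628.75
127.6 x − 160.0 y = -1759.82
Solving the 2×2 system: x ≈ 8.4, y ≈ 17.7 km.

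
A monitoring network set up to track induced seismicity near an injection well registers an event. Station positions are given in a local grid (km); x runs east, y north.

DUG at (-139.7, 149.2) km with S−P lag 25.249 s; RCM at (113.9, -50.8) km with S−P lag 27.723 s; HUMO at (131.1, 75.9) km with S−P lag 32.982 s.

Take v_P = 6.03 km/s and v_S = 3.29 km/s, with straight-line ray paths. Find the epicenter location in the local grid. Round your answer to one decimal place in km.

Distance from S−P lag: d = Δt · v_P v_S / (v_P − v_S) = Δt · (6.03·3.29)/(6.03−3.29) ≈ 7.2404·Δt.
So d_DUG = 182.81, d_RCM = 200.73, d_HUMO = 238.80 km.
Circle about each station: (x + 139.7)² + (y − 149.2)² = 182.81²; (x − 113.9)² + (y + 50.8)² = 200.73²; (x − 131.1)² + (y − 75.9)² = 238.80².
Subtracting pairs of circle equations eliminates x²+y² and gives linear equations (the radical axes):
507.2 x − 400.0 y = -33095.92
541.6 x − 146.6 y = -42434.65
Solving the 2×2 system: x ≈ -85.2, y ≈ -25.3 km.
Check against DUG (with the unrounded x, y): √((x + 139.7)²+(y − 149.2)²) = 182.80 ≈ 182.81 km. ✓

(-85.2, -25.3)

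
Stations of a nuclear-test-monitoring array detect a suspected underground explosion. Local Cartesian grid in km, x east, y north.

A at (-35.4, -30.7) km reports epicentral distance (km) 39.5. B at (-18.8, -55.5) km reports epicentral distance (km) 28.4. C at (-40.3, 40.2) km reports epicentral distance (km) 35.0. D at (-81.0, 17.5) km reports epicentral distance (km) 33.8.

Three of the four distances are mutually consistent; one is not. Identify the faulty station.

B

Solve using three stations at a time. Using A, C, D (subtract circle equations pairwise → linear system) gives (x, y) ≈ (-49.1, 6.3).
Distances from that point to each station vs reported:
  A: calculated 39.5 vs reported 39.5 → residual 0.0 km
  B: calculated 68.9 vs reported 28.4 → residual 40.5 km
  C: calculated 35.0 vs reported 35.0 → residual 0.0 km
  D: calculated 33.8 vs reported 33.8 → residual 0.0 km
A, C, D are mutually consistent (residuals ≈ 0); B is off by 40.5 km.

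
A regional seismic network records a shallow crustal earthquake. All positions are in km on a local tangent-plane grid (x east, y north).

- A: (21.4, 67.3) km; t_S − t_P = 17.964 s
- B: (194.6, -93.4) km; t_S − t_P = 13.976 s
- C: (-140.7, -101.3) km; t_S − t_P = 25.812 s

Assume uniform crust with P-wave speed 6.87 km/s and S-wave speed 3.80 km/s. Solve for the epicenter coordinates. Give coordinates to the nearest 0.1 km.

x ≈ 77.2 km, y ≈ -74.9 km

Distance from S−P lag: d = Δt · v_P v_S / (v_P − v_S) = Δt · (6.87·3.80)/(6.87−3.80) ≈ 8.5036·Δt.
So d_A = 152.76, d_B = 118.85, d_C = 219.49 km.
Circle about each station: (x − 21.4)² + (y − 67.3)² = 152.76²; (x − 194.6)² + (y + 93.4)² = 118.85²; (x + 140.7)² + (y + 101.3)² = 219.49².
Subtracting pairs of circle equations eliminates x²+y² and gives linear equations (the radical axes):
346.4 x − 321.4 y = 50815.77
-324.2 x − 337.2 y = 230.69
Solving the 2×2 system: x ≈ 77.2, y ≈ -74.9 km.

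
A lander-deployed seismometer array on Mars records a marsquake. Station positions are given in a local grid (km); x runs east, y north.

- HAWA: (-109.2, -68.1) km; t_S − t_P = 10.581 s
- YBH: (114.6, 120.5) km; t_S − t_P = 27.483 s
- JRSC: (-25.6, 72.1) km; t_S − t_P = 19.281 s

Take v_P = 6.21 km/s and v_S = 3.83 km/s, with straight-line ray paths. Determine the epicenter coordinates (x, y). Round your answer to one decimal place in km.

(-17.3, -120.4)

Distance from S−P lag: d = Δt · v_P v_S / (v_P − v_S) = Δt · (6.21·3.83)/(6.21−3.83) ≈ 9.9934·Δt.
So d_HAWA = 105.74, d_YBH = 274.65, d_JRSC = 192.68 km.
Circle about each station: (x + 109.2)² + (y + 68.1)² = 105.74²; (x − 114.6)² + (y − 120.5)² = 274.65²; (x + 25.6)² + (y − 72.1)² = 192.68².
Subtracting pairs of circle equations eliminates x²+y² and gives linear equations (the radical axes):
447.6 x + 377.2 y = -53160.51
167.2 x + 280.4 y = -36653.11
Solving the 2×2 system: x ≈ -17.3, y ≈ -120.4 km.
Check against HAWA (with the unrounded x, y): √((x + 109.2)²+(y + 68.1)²) = 105.73 ≈ 105.74 km. ✓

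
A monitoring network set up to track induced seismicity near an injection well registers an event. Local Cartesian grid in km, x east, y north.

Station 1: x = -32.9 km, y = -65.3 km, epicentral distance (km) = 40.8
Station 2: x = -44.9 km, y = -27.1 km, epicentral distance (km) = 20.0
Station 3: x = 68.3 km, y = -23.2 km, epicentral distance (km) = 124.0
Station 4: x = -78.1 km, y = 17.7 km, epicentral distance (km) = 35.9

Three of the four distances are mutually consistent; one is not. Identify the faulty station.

Solve using three stations at a time. Using Station 2, Station 3, Station 4 (subtract circle equations pairwise → linear system) gives (x, y) ≈ (-55.0, -9.8).
Distances from that point to each station vs reported:
  Station 1: calculated 59.7 vs reported 40.8 → residual 18.9 km
  Station 2: calculated 20.0 vs reported 20.0 → residual 0.0 km
  Station 3: calculated 124.0 vs reported 124.0 → residual 0.0 km
  Station 4: calculated 35.9 vs reported 35.9 → residual 0.0 km
Station 2, Station 3, Station 4 are mutually consistent (residuals ≈ 0); Station 1 is off by 18.9 km.

Station 1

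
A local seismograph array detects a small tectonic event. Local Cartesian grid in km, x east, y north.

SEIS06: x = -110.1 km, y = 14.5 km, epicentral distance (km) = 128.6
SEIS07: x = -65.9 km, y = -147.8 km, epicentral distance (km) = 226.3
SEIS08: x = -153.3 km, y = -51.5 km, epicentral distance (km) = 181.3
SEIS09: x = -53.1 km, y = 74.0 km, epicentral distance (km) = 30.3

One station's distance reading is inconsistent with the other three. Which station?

Solve using three stations at a time. Using SEIS07, SEIS08, SEIS09 (subtract circle equations pairwise → linear system) gives (x, y) ≈ (-22.8, 74.4).
Distances from that point to each station vs reported:
  SEIS06: calculated 105.8 vs reported 128.6 → residual 22.8 km
  SEIS07: calculated 226.3 vs reported 226.3 → residual 0.0 km
  SEIS08: calculated 181.3 vs reported 181.3 → residual 0.0 km
  SEIS09: calculated 30.3 vs reported 30.3 → residual 0.0 km
SEIS07, SEIS08, SEIS09 are mutually consistent (residuals ≈ 0); SEIS06 is off by 22.8 km.

SEIS06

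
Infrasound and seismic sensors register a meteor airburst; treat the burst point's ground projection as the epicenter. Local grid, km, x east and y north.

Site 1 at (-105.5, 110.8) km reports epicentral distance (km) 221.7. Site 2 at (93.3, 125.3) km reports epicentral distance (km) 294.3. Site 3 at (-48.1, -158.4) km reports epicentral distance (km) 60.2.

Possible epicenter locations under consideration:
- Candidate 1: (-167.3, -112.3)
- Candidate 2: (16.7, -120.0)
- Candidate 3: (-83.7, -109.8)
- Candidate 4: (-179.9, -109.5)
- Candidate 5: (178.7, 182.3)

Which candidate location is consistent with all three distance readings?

Candidate 3

For each candidate, compare |candidate − station| to the reported distance:
Candidate 1: residuals Site 1 9.8, Site 2 58.4, Site 3 67.6 → max 67.6 km
Candidate 2: residuals Site 1 39.5, Site 2 37.3, Site 3 15.1 → max 39.5 km
Candidate 3: residuals Site 1 0.0, Site 2 0.0, Site 3 0.0 → max 0.0 km
Candidate 4: residuals Site 1 10.8, Site 2 65.9, Site 3 80.4 → max 80.4 km
Candidate 5: residuals Site 1 71.4, Site 2 191.6, Site 3 349.1 → max 349.1 km
Only Candidate 3 has all residuals ≈ 0.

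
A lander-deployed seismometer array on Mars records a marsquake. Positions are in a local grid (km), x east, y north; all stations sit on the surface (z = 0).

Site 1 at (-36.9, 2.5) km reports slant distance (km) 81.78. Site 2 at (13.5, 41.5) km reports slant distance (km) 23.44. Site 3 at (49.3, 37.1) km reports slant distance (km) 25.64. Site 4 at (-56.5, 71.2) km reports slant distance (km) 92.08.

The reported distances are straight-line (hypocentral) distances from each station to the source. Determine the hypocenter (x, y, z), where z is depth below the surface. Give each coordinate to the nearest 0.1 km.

Each station gives a sphere (x−x_i)² + (y−y_i)² + z² = d_i² (stations at z=0).
Subtracting the Site 1 sphere from Site 2 and Site 3: z² cancels, leaving linear equations in x and y:
100.8 x + 78.0 y = 6675.17
172.4 x + 69.2 y = 8469.60
Solving: x ≈ 30.703, y ≈ 45.901 km (keep extra digits for the depth step; rounded: 30.7, 45.9).
Then from the Site 1 sphere: z² = 81.78² − (x + 36.9)² − (y − 2.5)² with x = 30.703, y = 45.901, so z ≈ 15.302 ≈ 15.3 km.

x ≈ 30.7 km, y ≈ 45.9 km, depth ≈ 15.3 km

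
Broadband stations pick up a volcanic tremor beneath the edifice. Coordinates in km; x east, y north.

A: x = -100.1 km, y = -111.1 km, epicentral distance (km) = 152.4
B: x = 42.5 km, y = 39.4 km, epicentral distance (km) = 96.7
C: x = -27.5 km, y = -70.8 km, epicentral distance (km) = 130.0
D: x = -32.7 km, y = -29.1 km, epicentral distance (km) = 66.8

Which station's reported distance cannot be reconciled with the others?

C

Solve using three stations at a time. Using A, B, D (subtract circle equations pairwise → linear system) gives (x, y) ≈ (-54.0, 34.1).
Distances from that point to each station vs reported:
  A: calculated 152.3 vs reported 152.4 → residual 0.1 km
  B: calculated 96.6 vs reported 96.7 → residual 0.1 km
  C: calculated 108.2 vs reported 130.0 → residual 21.8 km
  D: calculated 66.7 vs reported 66.8 → residual 0.1 km
A, B, D are mutually consistent (residuals ≈ 0); C is off by 21.8 km.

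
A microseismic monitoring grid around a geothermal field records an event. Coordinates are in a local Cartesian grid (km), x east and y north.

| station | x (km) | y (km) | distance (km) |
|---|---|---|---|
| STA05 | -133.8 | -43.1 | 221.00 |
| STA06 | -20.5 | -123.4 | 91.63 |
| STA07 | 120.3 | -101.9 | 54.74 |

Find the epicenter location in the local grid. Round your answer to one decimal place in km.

x ≈ 71.1 km, y ≈ -125.9 km

Circle about each station: (x + 133.8)² + (y + 43.1)² = 221.00²; (x + 20.5)² + (y + 123.4)² = 91.63²; (x − 120.3)² + (y + 101.9)² = 54.74².
Subtracting pairs of circle equations eliminates x²+y² and gives linear equations (the radical axes):
226.6 x − 160.6 y = 36332.70
508.2 x − 117.6 y = 50940.18
Solving the 2×2 system: x ≈ 71.1, y ≈ -125.9 km.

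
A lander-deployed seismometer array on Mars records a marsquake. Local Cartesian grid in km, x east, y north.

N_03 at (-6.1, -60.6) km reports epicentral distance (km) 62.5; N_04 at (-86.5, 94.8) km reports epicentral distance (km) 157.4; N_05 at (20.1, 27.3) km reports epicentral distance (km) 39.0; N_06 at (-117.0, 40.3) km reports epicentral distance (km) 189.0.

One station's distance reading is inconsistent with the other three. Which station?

Solve using three stations at a time. Using N_03, N_04, N_05 (subtract circle equations pairwise → linear system) gives (x, y) ≈ (30.8, -10.2).
Distances from that point to each station vs reported:
  N_03: calculated 62.5 vs reported 62.5 → residual 0.0 km
  N_04: calculated 157.4 vs reported 157.4 → residual 0.0 km
  N_05: calculated 39.0 vs reported 39.0 → residual 0.0 km
  N_06: calculated 156.2 vs reported 189.0 → residual 32.8 km
N_03, N_04, N_05 are mutually consistent (residuals ≈ 0); N_06 is off by 32.8 km.

N_06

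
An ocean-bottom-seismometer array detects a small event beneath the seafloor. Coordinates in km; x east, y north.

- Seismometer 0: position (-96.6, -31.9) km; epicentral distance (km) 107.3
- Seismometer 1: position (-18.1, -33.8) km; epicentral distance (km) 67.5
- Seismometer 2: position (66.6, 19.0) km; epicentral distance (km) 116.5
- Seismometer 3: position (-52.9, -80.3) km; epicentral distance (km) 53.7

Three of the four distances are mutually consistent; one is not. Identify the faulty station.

Seismometer 1

Solve using three stations at a time. Using Seismometer 0, Seismometer 2, Seismometer 3 (subtract circle equations pairwise → linear system) gives (x, y) ≈ (0.7, -77.1).
Distances from that point to each station vs reported:
  Seismometer 0: calculated 107.3 vs reported 107.3 → residual 0.0 km
  Seismometer 1: calculated 47.2 vs reported 67.5 → residual 20.3 km
  Seismometer 2: calculated 116.5 vs reported 116.5 → residual 0.0 km
  Seismometer 3: calculated 53.7 vs reported 53.7 → residual 0.0 km
Seismometer 0, Seismometer 2, Seismometer 3 are mutually consistent (residuals ≈ 0); Seismometer 1 is off by 20.3 km.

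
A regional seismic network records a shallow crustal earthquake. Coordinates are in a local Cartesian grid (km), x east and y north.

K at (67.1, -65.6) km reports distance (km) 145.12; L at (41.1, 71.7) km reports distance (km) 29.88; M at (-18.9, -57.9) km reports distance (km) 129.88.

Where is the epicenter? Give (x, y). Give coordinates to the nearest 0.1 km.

11.4 km east, 68.4 km north

Circle about each station: (x − 67.1)² + (y + 65.6)² = 145.12²; (x − 41.1)² + (y − 71.7)² = 29.88²; (x + 18.9)² + (y + 57.9)² = 129.88².
Subtracting the K equation from the L and M equations removes the quadratic terms:
-52.0 x + 274.6 y = 18191.33
-172.0 x + 15.4 y = -905.15
Solving the 2×2 system: x ≈ 11.4, y ≈ 68.4 km.
Check against K (with the unrounded x, y): √((x − 67.1)²+(y + 65.6)²) = 145.12 ≈ 145.12 km. ✓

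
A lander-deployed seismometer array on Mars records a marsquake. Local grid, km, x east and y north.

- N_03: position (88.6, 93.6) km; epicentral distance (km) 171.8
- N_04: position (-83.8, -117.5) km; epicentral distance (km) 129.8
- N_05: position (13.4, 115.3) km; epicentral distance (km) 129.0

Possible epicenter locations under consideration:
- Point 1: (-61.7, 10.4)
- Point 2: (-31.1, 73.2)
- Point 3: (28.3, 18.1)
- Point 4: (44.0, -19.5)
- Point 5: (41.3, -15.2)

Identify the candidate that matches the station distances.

Point 1

For each candidate, compare |candidate − station| to the reported distance:
Point 1: residuals N_03 0.0, N_04 0.0, N_05 0.0 → max 0.0 km
Point 2: residuals N_03 50.4, N_04 68.0, N_05 67.7 → max 68.0 km
Point 3: residuals N_03 75.2, N_04 46.1, N_05 30.7 → max 75.2 km
Point 4: residuals N_03 50.2, N_04 31.2, N_05 9.2 → max 50.2 km
Point 5: residuals N_03 53.2, N_04 31.8, N_05 4.4 → max 53.2 km
Only Point 1 has all residuals ≈ 0.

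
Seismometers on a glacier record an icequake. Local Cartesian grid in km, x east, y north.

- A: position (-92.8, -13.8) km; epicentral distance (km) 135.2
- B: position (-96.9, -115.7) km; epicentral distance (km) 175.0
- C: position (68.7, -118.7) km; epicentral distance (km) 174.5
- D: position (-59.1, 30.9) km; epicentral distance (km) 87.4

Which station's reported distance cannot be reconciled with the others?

Solve using three stations at a time. Using A, C, D (subtract circle equations pairwise → linear system) gives (x, y) ≈ (26.2, 50.6).
Distances from that point to each station vs reported:
  A: calculated 135.3 vs reported 135.2 → residual 0.1 km
  B: calculated 206.9 vs reported 175.0 → residual 31.9 km
  C: calculated 174.6 vs reported 174.5 → residual 0.1 km
  D: calculated 87.5 vs reported 87.4 → residual 0.1 km
A, C, D are mutually consistent (residuals ≈ 0); B is off by 31.9 km.

B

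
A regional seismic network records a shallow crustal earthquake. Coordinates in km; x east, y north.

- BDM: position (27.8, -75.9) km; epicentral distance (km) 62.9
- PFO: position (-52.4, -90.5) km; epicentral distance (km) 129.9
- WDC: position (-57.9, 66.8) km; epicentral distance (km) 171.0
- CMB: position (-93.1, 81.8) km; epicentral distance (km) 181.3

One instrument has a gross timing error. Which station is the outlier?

Solve using three stations at a time. Using BDM, PFO, CMB (subtract circle equations pairwise → linear system) gives (x, y) ≈ (56.8, -20.2).
Distances from that point to each station vs reported:
  BDM: calculated 62.8 vs reported 62.9 → residual 0.1 km
  PFO: calculated 129.9 vs reported 129.9 → residual 0.0 km
  WDC: calculated 143.9 vs reported 171.0 → residual 27.1 km
  CMB: calculated 181.3 vs reported 181.3 → residual 0.0 km
BDM, PFO, CMB are mutually consistent (residuals ≈ 0); WDC is off by 27.1 km.

WDC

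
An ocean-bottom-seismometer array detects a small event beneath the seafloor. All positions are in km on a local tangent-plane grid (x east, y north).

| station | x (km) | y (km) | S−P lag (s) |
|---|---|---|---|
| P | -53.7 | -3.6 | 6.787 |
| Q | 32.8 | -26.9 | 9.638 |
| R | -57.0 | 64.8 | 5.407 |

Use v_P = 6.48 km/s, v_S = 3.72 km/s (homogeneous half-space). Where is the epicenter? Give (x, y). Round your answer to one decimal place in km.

Distance from S−P lag: d = Δt · v_P v_S / (v_P − v_S) = Δt · (6.48·3.72)/(6.48−3.72) ≈ 8.7339·Δt.
So d_P = 59.28, d_Q = 84.18, d_R = 47.22 km.
Circle about each station: (x + 53.7)² + (y + 3.6)² = 59.28²; (x − 32.8)² + (y + 26.9)² = 84.18²; (x + 57.0)² + (y − 64.8)² = 47.22².
Subtracting pairs of circle equations eliminates x²+y² and gives linear equations (the radical axes):
173.0 x − 46.6 y = -4669.35
-6.6 x + 136.8 y = 5835.78
Solving the 2×2 system: x ≈ -15.7, y ≈ 41.9 km.

x ≈ -15.7 km, y ≈ 41.9 km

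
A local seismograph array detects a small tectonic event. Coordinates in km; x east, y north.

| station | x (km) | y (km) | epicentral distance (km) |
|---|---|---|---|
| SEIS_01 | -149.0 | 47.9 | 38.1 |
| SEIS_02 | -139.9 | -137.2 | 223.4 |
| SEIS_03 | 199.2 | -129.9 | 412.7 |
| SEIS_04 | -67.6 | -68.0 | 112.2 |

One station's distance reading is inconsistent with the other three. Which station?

SEIS_04

Solve using three stations at a time. Using SEIS_01, SEIS_02, SEIS_03 (subtract circle equations pairwise → linear system) gives (x, y) ≈ (-152.6, 85.8).
Distances from that point to each station vs reported:
  SEIS_01: calculated 38.1 vs reported 38.1 → residual 0.0 km
  SEIS_02: calculated 223.4 vs reported 223.4 → residual 0.0 km
  SEIS_03: calculated 412.7 vs reported 412.7 → residual 0.0 km
  SEIS_04: calculated 175.8 vs reported 112.2 → residual 63.6 km
SEIS_01, SEIS_02, SEIS_03 are mutually consistent (residuals ≈ 0); SEIS_04 is off by 63.6 km.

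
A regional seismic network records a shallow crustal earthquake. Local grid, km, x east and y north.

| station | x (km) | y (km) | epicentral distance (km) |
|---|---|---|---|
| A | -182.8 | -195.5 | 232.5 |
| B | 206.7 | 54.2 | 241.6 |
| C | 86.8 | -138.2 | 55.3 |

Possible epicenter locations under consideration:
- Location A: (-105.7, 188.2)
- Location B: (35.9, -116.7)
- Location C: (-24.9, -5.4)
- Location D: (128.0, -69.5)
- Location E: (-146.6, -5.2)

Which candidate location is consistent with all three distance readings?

For each candidate, compare |candidate − station| to the reported distance:
Location A: residuals A 158.9, B 98.3, C 323.6 → max 323.6 km
Location B: residuals A 0.0, B 0.0, C 0.0 → max 0.0 km
Location C: residuals A 14.6, B 2.5, C 118.2 → max 118.2 km
Location D: residuals A 102.9, B 95.0, C 24.8 → max 102.9 km
Location E: residuals A 38.8, B 116.7, C 213.3 → max 213.3 km
Only Location B has all residuals ≈ 0.

Location B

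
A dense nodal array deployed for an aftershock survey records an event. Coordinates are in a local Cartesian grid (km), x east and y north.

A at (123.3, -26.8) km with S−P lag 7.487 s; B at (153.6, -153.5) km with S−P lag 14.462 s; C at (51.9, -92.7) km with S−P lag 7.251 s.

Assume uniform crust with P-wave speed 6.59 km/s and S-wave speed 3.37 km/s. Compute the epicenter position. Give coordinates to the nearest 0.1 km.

x ≈ 97.1 km, y ≈ -71.3 km

Distance from S−P lag: d = Δt · v_P v_S / (v_P − v_S) = Δt · (6.59·3.37)/(6.59−3.37) ≈ 6.8970·Δt.
So d_A = 51.64, d_B = 99.74, d_C = 50.01 km.
Circle about each station: (x − 123.3)² + (y + 26.8)² = 51.64²; (x − 153.6)² + (y + 153.5)² = 99.74²; (x − 51.9)² + (y + 92.7)² = 50.01².
Subtracting pairs of circle equations eliminates x²+y² and gives linear equations (the radical axes):
60.6 x − 253.4 y = 23952.70
-142.8 x − 131.8 y = -4468.54
Solving the 2×2 system: x ≈ 97.1, y ≈ -71.3 km.
Check against A (with the unrounded x, y): √((x − 123.3)²+(y + 26.8)²) = 51.64 ≈ 51.64 km. ✓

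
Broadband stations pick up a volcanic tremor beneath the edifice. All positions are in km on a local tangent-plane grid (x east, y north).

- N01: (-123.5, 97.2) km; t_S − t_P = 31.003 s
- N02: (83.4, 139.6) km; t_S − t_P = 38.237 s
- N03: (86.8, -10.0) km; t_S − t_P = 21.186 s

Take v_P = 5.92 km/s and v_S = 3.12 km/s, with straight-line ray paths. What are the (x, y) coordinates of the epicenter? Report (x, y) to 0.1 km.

(-31.0, -85.2)

Distance from S−P lag: d = Δt · v_P v_S / (v_P − v_S) = Δt · (5.92·3.12)/(5.92−3.12) ≈ 6.5966·Δt.
So d_N01 = 204.51, d_N02 = 252.23, d_N03 = 139.75 km.
Circle about each station: (x + 123.5)² + (y − 97.2)² = 204.51²; (x − 83.4)² + (y − 139.6)² = 252.23²; (x − 86.8)² + (y + 10.0)² = 139.75².
Subtracting the N01 equation from the N02 and N03 equations removes the quadratic terms:
413.8 x + 84.8 y = -20052.00
420.6 x − 214.4 y = 5228.43
Solving the 2×2 system: x ≈ -31.0, y ≈ -85.2 km.
Check against N01 (with the unrounded x, y): √((x + 123.5)²+(y − 97.2)²) = 204.51 ≈ 204.51 km. ✓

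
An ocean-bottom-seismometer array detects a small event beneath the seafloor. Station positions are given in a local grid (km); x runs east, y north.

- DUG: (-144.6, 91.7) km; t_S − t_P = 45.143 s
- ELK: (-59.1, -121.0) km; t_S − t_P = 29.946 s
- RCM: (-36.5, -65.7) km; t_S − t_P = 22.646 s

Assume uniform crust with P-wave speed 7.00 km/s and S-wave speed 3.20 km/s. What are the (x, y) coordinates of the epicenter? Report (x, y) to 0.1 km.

(92.1, -29.9)

Distance from S−P lag: d = Δt · v_P v_S / (v_P − v_S) = Δt · (7.00·3.20)/(7.00−3.20) ≈ 5.8947·Δt.
So d_DUG = 266.11, d_ELK = 176.52, d_RCM = 133.49 km.
Circle about each station: (x + 144.6)² + (y − 91.7)² = 266.11²; (x + 59.1)² + (y + 121.0)² = 176.52²; (x + 36.5)² + (y + 65.7)² = 133.49².
Subtracting the DUG equation from the ELK and RCM equations removes the quadratic terms:
171.0 x − 425.4 y = 28470.98
216.2 x − 314.8 y = 29325.64
Solving the 2×2 system: x ≈ 92.1, y ≈ -29.9 km.
Check against DUG (with the unrounded x, y): √((x + 144.6)²+(y − 91.7)²) = 266.11 ≈ 266.11 km. ✓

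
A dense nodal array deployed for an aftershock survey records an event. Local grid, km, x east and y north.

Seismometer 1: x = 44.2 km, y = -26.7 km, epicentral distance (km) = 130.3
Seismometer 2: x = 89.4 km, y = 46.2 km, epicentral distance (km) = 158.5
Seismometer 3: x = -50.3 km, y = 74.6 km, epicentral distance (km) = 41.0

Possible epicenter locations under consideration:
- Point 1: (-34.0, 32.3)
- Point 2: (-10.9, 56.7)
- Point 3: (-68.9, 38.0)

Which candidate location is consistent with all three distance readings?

Point 3

For each candidate, compare |candidate − station| to the reported distance:
Point 1: residuals Seismometer 1 32.3, Seismometer 2 34.3, Seismometer 3 4.3 → max 34.3 km
Point 2: residuals Seismometer 1 30.3, Seismometer 2 57.7, Seismometer 3 2.3 → max 57.7 km
Point 3: residuals Seismometer 1 0.0, Seismometer 2 0.0, Seismometer 3 0.1 → max 0.1 km
Only Point 3 has all residuals ≈ 0.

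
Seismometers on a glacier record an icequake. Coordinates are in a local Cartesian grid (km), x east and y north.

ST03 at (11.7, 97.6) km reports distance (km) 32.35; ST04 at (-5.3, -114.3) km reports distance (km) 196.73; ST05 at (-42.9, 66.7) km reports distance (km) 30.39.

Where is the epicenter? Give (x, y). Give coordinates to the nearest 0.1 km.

x ≈ -16.7 km, y ≈ 82.1 km

Circle about each station: (x − 11.7)² + (y − 97.6)² = 32.35²; (x + 5.3)² + (y + 114.3)² = 196.73²; (x + 42.9)² + (y − 66.7)² = 30.39².
Subtracting pairs of circle equations eliminates x²+y² and gives linear equations (the radical axes):
-34.0 x − 423.8 y = -34226.24
-109.2 x − 61.8 y = -3250.38
Solving the 2×2 system: x ≈ -16.7, y ≈ 82.1 km.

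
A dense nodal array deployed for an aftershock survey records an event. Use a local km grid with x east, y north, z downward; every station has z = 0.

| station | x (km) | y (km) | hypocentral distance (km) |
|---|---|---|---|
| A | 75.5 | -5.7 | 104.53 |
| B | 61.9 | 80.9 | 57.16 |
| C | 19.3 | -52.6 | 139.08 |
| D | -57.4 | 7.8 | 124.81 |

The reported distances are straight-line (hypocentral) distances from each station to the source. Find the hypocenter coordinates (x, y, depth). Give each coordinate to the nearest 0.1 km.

(34.2, 76.4, 49.8)

Each station gives a sphere (x−x_i)² + (y−y_i)² + z² = d_i² (stations at z=0).
Subtracting the A sphere from B and C: z² cancels, leaving linear equations in x and y:
-27.2 x + 173.2 y = 12302.94
-112.4 x − 93.8 y = -11010.22
Solving: x ≈ 34.196, y ≈ 76.403 km (keep extra digits for the depth step; rounded: 34.2, 76.4).
Then from the A sphere: z² = 104.53² − (x − 75.5)² − (y + 5.7)² with x = 34.196, y = 76.403, so z ≈ 49.796 ≈ 49.8 km.
Check against D (with the unrounded solution): distance 124.80 ≈ 124.81 km. ✓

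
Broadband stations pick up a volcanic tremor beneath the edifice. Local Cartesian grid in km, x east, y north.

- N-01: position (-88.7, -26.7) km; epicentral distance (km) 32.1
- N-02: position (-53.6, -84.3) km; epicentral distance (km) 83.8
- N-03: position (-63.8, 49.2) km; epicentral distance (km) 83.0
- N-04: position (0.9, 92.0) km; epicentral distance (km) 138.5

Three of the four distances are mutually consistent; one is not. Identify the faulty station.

N-02

Solve using three stations at a time. Using N-01, N-03, N-04 (subtract circle equations pairwise → linear system) gives (x, y) ≈ (-57.6, -33.5).
Distances from that point to each station vs reported:
  N-01: calculated 31.8 vs reported 32.1 → residual 0.3 km
  N-02: calculated 51.0 vs reported 83.8 → residual 32.8 km
  N-03: calculated 82.9 vs reported 83.0 → residual 0.1 km
  N-04: calculated 138.4 vs reported 138.5 → residual 0.1 km
N-01, N-03, N-04 are mutually consistent (residuals ≈ 0); N-02 is off by 32.8 km.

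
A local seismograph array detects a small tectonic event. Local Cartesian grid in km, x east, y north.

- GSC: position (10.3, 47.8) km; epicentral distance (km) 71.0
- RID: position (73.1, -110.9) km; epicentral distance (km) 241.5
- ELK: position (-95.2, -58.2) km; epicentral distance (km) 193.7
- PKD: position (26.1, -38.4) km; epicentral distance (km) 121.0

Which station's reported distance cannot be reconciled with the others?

PKD

Solve using three stations at a time. Using GSC, RID, ELK (subtract circle equations pairwise → linear system) gives (x, y) ≈ (-10.1, 115.8).
Distances from that point to each station vs reported:
  GSC: calculated 71.0 vs reported 71.0 → residual 0.0 km
  RID: calculated 241.5 vs reported 241.5 → residual 0.0 km
  ELK: calculated 193.7 vs reported 193.7 → residual 0.0 km
  PKD: calculated 158.4 vs reported 121.0 → residual 37.4 km
GSC, RID, ELK are mutually consistent (residuals ≈ 0); PKD is off by 37.4 km.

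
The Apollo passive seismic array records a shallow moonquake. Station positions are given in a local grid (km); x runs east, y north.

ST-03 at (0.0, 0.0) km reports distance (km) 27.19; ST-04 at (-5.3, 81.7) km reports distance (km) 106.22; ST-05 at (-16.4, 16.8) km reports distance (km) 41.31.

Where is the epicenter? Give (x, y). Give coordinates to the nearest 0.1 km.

Circle about each station: x² + y² = 27.19²; (x + 5.3)² + (y − 81.7)² = 106.22²; (x + 16.4)² + (y − 16.8)² = 41.31².
Subtracting the ST-03 equation from the ST-04 and ST-05 equations removes the quadratic terms:
-10.6 x + 163.4 y = -3840.41
-32.8 x + 33.6 y = -416.02
Solving the 2×2 system: x ≈ -12.2, y ≈ -24.3 km.
Check against ST-03 (with the unrounded x, y): √(x²+y²) = 27.19 ≈ 27.19 km. ✓

-12.2 km east, -24.3 km north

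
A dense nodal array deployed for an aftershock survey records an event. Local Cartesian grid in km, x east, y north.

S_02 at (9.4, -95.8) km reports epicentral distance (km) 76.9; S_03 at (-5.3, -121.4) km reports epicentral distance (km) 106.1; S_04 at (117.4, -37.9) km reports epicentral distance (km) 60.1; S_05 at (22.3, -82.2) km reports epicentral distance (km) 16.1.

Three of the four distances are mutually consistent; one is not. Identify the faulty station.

Solve using three stations at a time. Using S_02, S_03, S_04 (subtract circle equations pairwise → linear system) gives (x, y) ≈ (57.6, -36.1).
Distances from that point to each station vs reported:
  S_02: calculated 76.7 vs reported 76.9 → residual 0.2 km
  S_03: calculated 106.0 vs reported 106.1 → residual 0.1 km
  S_04: calculated 59.8 vs reported 60.1 → residual 0.3 km
  S_05: calculated 58.0 vs reported 16.1 → residual 41.9 km
S_02, S_03, S_04 are mutually consistent (residuals ≈ 0); S_05 is off by 41.9 km.

S_05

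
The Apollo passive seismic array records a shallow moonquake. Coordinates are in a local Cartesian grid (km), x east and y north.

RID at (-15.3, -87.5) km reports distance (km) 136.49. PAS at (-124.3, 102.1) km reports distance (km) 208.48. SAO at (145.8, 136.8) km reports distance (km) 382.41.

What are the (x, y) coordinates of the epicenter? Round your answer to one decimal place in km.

Circle about each station: (x + 15.3)² + (y + 87.5)² = 136.49²; (x + 124.3)² + (y − 102.1)² = 208.48²; (x − 145.8)² + (y − 136.8)² = 382.41².
Subtracting the RID equation from the PAS and SAO equations removes the quadratic terms:
-218.0 x + 379.2 y = -6849.83
322.2 x + 448.6 y = -95526.35
Solving the 2×2 system: x ≈ -150.7, y ≈ -104.7 km.
Check against RID (with the unrounded x, y): √((x + 15.3)²+(y + 87.5)²) = 136.49 ≈ 136.49 km. ✓

(-150.7, -104.7)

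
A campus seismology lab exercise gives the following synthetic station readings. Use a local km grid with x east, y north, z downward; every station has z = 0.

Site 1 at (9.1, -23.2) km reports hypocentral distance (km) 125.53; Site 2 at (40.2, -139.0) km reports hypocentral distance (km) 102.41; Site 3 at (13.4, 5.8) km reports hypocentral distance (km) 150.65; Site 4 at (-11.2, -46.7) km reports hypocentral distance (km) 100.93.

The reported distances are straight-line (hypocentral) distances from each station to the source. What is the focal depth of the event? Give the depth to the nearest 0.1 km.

Each station gives a sphere (x−x_i)² + (y−y_i)² + z² = d_i² (stations at z=0).
Subtracting the Site 1 sphere from Site 2 and Site 3: z² cancels, leaving linear equations in x and y:
62.2 x − 231.6 y = 25585.96
8.6 x + 58.0 y = -7345.49
Solving: x ≈ -38.796, y ≈ -120.894 km (keep extra digits for the depth step; rounded: -38.8, -120.9).
Then from the Site 1 sphere: z² = 125.53² − (x − 9.1)² − (y + 23.2)² with x = -38.796, y = -120.894, so z ≈ 62.607 ≈ 62.6 km.

depth ≈ 62.6 km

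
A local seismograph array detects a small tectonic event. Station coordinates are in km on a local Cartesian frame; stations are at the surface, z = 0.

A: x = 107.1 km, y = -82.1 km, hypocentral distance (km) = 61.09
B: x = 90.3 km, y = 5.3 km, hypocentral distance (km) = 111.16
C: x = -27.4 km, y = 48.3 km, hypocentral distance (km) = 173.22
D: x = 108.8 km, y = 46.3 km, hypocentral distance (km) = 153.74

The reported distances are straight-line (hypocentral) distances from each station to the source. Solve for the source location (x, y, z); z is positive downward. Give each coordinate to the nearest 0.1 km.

Each station gives a sphere (x−x_i)² + (y−y_i)² + z² = d_i² (stations at z=0).
Subtracting the A sphere from B and C: z² cancels, leaving linear equations in x and y:
-33.6 x + 174.8 y = -18653.20
-269.0 x + 260.8 y = -41400.35
Solving: x ≈ 62.000, y ≈ -94.794 km (keep extra digits for the depth step; rounded: 62.0, -94.8).
Then from the A sphere: z² = 61.09² − (x − 107.1)² − (y + 82.1)² with x = 62.000, y = -94.794, so z ≈ 39.203 ≈ 39.2 km.

x ≈ 62.0 km, y ≈ -94.8 km, depth ≈ 39.2 km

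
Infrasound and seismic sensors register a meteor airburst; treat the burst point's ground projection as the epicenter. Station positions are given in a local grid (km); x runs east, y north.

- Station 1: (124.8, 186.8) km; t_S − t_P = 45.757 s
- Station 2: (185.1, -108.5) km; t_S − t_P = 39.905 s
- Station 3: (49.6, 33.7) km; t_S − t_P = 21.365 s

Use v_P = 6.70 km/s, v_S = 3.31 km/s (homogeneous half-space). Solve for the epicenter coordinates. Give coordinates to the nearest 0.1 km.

x ≈ -67.5 km, y ≈ -42.6 km

Distance from S−P lag: d = Δt · v_P v_S / (v_P − v_S) = Δt · (6.70·3.31)/(6.70−3.31) ≈ 6.5419·Δt.
So d_Station 1 = 299.34, d_Station 2 = 261.05, d_Station 3 = 139.77 km.
Circle about each station: (x − 124.8)² + (y − 186.8)² = 299.34²; (x − 185.1)² + (y + 108.5)² = 261.05²; (x − 49.6)² + (y − 33.7)² = 139.77².
Subtracting the Station 1 equation from the Station 2 and Station 3 equations removes the quadratic terms:
120.6 x − 590.6 y = 17022.31
-150.4 x − 306.2 y = 23195.35
Solving the 2×2 system: x ≈ -67.5, y ≈ -42.6 km.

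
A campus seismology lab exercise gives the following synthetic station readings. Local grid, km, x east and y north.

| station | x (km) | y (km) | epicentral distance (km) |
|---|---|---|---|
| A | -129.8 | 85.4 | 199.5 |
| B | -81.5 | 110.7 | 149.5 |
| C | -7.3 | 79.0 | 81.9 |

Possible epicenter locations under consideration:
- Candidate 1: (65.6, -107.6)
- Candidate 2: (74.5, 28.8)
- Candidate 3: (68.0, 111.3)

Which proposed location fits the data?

Candidate 3

For each candidate, compare |candidate − station| to the reported distance:
Candidate 1: residuals A 75.1, B 113.7, C 118.4 → max 118.4 km
Candidate 2: residuals A 12.5, B 26.7, C 14.1 → max 26.7 km
Candidate 3: residuals A 0.0, B 0.0, C 0.0 → max 0.0 km
Only Candidate 3 has all residuals ≈ 0.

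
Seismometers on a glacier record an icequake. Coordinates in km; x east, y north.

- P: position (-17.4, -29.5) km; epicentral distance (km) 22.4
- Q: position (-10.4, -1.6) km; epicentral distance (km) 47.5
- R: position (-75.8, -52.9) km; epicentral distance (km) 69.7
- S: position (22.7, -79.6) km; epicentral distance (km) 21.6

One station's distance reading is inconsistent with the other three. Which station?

Solve using three stations at a time. Using P, Q, R (subtract circle equations pairwise → linear system) gives (x, y) ≈ (-6.2, -48.9).
Distances from that point to each station vs reported:
  P: calculated 22.4 vs reported 22.4 → residual 0.0 km
  Q: calculated 47.5 vs reported 47.5 → residual 0.0 km
  R: calculated 69.7 vs reported 69.7 → residual 0.0 km
  S: calculated 42.2 vs reported 21.6 → residual 20.6 km
P, Q, R are mutually consistent (residuals ≈ 0); S is off by 20.6 km.

S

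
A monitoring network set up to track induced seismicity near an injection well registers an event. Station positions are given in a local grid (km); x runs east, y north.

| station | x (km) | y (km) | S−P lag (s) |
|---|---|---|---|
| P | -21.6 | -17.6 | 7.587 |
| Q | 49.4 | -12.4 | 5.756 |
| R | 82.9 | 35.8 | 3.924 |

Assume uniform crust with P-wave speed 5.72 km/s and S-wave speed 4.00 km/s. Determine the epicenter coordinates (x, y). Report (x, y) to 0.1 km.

Distance from S−P lag: d = Δt · v_P v_S / (v_P − v_S) = Δt · (5.72·4.00)/(5.72−4.00) ≈ 13.3023·Δt.
So d_P = 100.92, d_Q = 76.57, d_R = 52.20 km.
Circle about each station: (x + 21.6)² + (y + 17.6)² = 100.92²; (x − 49.4)² + (y + 12.4)² = 76.57²; (x − 82.9)² + (y − 35.8)² = 52.20².
Subtracting the P equation from the Q and R equations removes the quadratic terms:
142.0 x + 10.4 y = 6139.68
209.0 x + 106.8 y = 14837.74
Solving the 2×2 system: x ≈ 38.6, y ≈ 63.4 km.

(38.6, 63.4)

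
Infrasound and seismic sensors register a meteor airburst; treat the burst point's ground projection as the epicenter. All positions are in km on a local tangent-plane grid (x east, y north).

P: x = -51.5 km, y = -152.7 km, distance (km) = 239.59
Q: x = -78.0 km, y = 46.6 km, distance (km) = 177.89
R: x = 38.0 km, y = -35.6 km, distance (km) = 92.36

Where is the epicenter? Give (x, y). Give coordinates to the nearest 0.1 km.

Circle about each station: (x + 51.5)² + (y + 152.7)² = 239.59²; (x + 78.0)² + (y − 46.6)² = 177.89²; (x − 38.0)² + (y + 35.6)² = 92.36².
Subtracting pairs of circle equations eliminates x²+y² and gives linear equations (the radical axes):
-53.0 x + 398.6 y = 8044.54
179.0 x + 234.2 y = 25614.82
Solving the 2×2 system: x ≈ 99.4, y ≈ 33.4 km.
Check against P (with the unrounded x, y): √((x + 51.5)²+(y + 152.7)²) = 239.59 ≈ 239.59 km. ✓

99.4 km east, 33.4 km north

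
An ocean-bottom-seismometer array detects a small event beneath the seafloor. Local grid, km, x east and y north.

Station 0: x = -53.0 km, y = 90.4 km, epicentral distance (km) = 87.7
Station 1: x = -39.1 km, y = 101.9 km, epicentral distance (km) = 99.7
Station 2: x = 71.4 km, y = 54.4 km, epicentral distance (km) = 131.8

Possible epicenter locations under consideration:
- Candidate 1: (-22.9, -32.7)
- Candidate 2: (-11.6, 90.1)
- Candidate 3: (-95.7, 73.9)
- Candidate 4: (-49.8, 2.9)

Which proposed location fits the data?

For each candidate, compare |candidate − station| to the reported distance:
Candidate 1: residuals Station 0 39.0, Station 1 35.9, Station 2 3.4 → max 39.0 km
Candidate 2: residuals Station 0 46.3, Station 1 69.8, Station 2 41.4 → max 69.8 km
Candidate 3: residuals Station 0 41.9, Station 1 36.6, Station 2 36.4 → max 41.9 km
Candidate 4: residuals Station 0 0.1, Station 1 0.1, Station 2 0.1 → max 0.1 km
Only Candidate 4 has all residuals ≈ 0.

Candidate 4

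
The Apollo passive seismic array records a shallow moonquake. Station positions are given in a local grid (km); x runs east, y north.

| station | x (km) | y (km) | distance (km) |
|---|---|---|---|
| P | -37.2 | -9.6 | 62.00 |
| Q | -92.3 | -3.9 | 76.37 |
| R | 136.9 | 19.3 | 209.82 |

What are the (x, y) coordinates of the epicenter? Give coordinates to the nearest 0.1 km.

Circle about each station: (x + 37.2)² + (y + 9.6)² = 62.00²; (x + 92.3)² + (y + 3.9)² = 76.37²; (x − 136.9)² + (y − 19.3)² = 209.82².
Subtracting pairs of circle equations eliminates x²+y² and gives linear equations (the radical axes):
-110.2 x + 11.4 y = 5070.12
348.2 x + 57.8 y = -22542.33
Solving the 2×2 system: x ≈ -53.2, y ≈ -69.5 km.
Check against P (with the unrounded x, y): √((x + 37.2)²+(y + 9.6)²) = 62.02 ≈ 62.00 km. ✓

-53.2 km east, -69.5 km north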